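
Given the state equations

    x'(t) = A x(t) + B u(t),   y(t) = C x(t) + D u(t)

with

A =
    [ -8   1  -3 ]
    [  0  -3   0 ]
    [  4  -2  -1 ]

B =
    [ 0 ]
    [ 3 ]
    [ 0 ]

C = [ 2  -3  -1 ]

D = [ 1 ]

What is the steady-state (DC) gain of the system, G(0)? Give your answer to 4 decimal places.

G(0) = C(-A)^{-1}B + D = -C A^{-1} B + D.
det A = -60, so A^{-1} = (1/-60)·adj(A) = [[-1/20, -7/60, 3/20], [0, -1/3, 0], [-1/5, 1/5, -2/5]]
A^{-1} B = [-7/20, -1, 3/5]^T
C A^{-1} B = 17/10
G(0) = D - C A^{-1} B = 1 - (17/10) = -7/10 ≈ -0.7000

-0.7000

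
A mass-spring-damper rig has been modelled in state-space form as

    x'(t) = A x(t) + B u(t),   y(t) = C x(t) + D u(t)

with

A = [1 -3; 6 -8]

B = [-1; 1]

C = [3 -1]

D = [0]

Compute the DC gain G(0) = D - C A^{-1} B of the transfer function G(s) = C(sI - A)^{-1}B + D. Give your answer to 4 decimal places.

-2.6000

G(0) = C(-A)^{-1}B + D = -C A^{-1} B + D.
det A = 10, so A^{-1} = (1/10)·adj(A) = [[-4/5, 3/10], [-3/5, 1/10]]
A^{-1} B = [11/10, 7/10]^T
C A^{-1} B = 13/5
G(0) = D - C A^{-1} B = 0 - (13/5) = -13/5 ≈ -2.6000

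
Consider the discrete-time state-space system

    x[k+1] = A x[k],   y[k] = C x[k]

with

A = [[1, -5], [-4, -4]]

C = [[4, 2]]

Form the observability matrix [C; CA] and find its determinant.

-104

CA = [[-4, -28]]
Observability matrix O = [C; CA] = [[4, 2], [-4, -28]]
det(O) = 4·(-28) - 2·(-4) = -112 - (-8) = -104
Since det(O) ≠ 0, rank(O) = 2 and the system is completely observable.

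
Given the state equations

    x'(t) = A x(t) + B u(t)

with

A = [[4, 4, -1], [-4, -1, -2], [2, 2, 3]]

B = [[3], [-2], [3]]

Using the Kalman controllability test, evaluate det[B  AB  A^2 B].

-1684

AB = [[1], [-16], [11]]
A^2B = [[-71], [-10], [3]]
Controllability matrix C = [B  AB  A^2B] = [[3, 1, -71], [-2, -16, -10], [3, 11, 3]]
Expanding along the first row, det(C) = 3·((-16)·3 - (-10)·11) - 1·((-2)·3 - (-10)·3) + (-71)·((-2)·11 - (-16)·3) = 3·62 - 1·24 + (-71)·26 = -1684
Since det(C) ≠ 0, rank(C) = 3 and the system is completely controllable.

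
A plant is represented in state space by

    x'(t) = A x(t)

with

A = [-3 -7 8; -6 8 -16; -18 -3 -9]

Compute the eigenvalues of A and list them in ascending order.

-6, -1, 3

det(sI - A) = s^3 - (tr A)s^2 + (M11 + M22 + M33)s - det A, where Mii is the 2×2 principal minor of A obtained by deleting row i and column i.
tr A = (-3) + 8 + (-9) = -4; M11 = 8·(-9) - (-16)·(-3) = -72 - 48 = -120; M22 = (-3)·(-9) - 8·(-18) = 27 - (-144) = 171; M33 = (-3)·8 - (-7)·(-6) = -24 - 42 = -66; sum of minors = -15.
det A = (-3)·(8·(-9) - (-16)·(-3)) - (-7)·((-6)·(-9) - (-16)·(-18)) + 8·((-6)·(-3) - 8·(-18)) = (-3)·(-120) - (-7)·(-234) + 8·162 = 18.
So p(s) = det(sI - A) = s^3 + 4s^2 - 15s - 18.
Rational-root test: any integer root divides -18. Testing small divisors, s = -1 works: p(-1) = -1 + 4 + 15 + (-18) = 0, so (s + 1) is a factor.
Dividing, p(s) = (s + 1)(s^2 + 3s - 18).
Factor s^2 + 3s - 18: two numbers with sum -3 and product -18 are 3 and -6, so s^2 + 3s - 18 = (s - 3)(s + 6).
Hence p(s) = (s - 3) (s + 1) (s + 6), with roots -6, -1, 3.
At least one eigenvalue has non-negative real part, so the system is not asymptotically stable.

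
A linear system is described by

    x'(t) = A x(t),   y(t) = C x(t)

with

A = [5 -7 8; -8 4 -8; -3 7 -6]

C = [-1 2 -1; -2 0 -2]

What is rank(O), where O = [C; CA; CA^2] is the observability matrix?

2

CA = [[-18, 8, -18], [-4, 0, -4]]
CA^2 = [[-100, 32, -100], [-8, 0, -8]]
Observability matrix O = [C; CA; CA^2] = [[-1, 2, -1], [-2, 0, -2], [-18, 8, -18], [-4, 0, -4], [-100, 32, -100], [-8, 0, -8]]
The columns c1, c2, c3 of O are linearly dependent: -c1 + c3 = 0 (check each entry), so rank(O) ≤ 2.
The 2×2 minor from rows 1, 2, columns 1, 2 is (-1)·0 - 2·(-2) = 0 - (-4) = 4 ≠ 0, so rank(O) = 2.
rank(O) = 2 < n = 3, so the pair (A, C) is not completely observable.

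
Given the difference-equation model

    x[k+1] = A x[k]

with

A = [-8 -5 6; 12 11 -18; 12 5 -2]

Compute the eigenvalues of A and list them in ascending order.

det(zI - A) = z^3 - (tr A)z^2 + (M11 + M22 + M33)z - det A, where Mii is the 2×2 principal minor of A obtained by deleting row i and column i.
tr A = (-8) + 11 + (-2) = 1; M11 = 11·(-2) - (-18)·5 = -22 - (-90) = 68; M22 = (-8)·(-2) - 6·12 = 16 - 72 = -56; M33 = (-8)·11 - (-5)·12 = -88 - (-60) = -28; sum of minors = -16.
det A = (-8)·(11·(-2) - (-18)·5) - (-5)·(12·(-2) - (-18)·12) + 6·(12·5 - 11·12) = (-8)·68 - (-5)·192 + 6·(-72) = -16.
So p(z) = det(zI - A) = z^3 - z^2 - 16z + 16.
Rational-root test: any integer root divides 16. Testing small divisors, z = 1 works: p(1) = 1 + (-1) + (-16) + 16 = 0, so (z - 1) is a factor.
Dividing, p(z) = (z - 1)(z^2 - 16).
Factor z^2 - 16: two numbers with sum 0 and product -16 are 4 and -4, so z^2 - 16 = (z - 4)(z + 4).
Hence p(z) = (z - 4) (z - 1) (z + 4), with roots -4, 1, 4.

-4, 1, 4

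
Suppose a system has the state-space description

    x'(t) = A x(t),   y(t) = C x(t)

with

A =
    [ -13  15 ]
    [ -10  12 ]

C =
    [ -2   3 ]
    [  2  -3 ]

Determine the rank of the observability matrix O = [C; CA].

CA = [[-4, 6], [4, -6]]
Observability matrix O = [C; CA] = [[-2, 3], [2, -3], [-4, 6], [4, -6]]
Every row of O is a scalar multiple of row 1 = [-2, 3] (multipliers 1, -1, 2, -2), so the rows span a one-dimensional space.
O ≠ 0, hence rank(O) = 1.
rank(O) = 1 < n = 2, so the pair (A, C) is not completely observable.

1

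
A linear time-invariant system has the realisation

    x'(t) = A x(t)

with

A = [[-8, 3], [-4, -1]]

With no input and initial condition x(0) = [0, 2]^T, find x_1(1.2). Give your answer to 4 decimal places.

det(sI - A) = s^2 - (tr A)s + det A, with tr A = (-8) + (-1) = -9 and det A = (-8)·(-1) - 3·(-4) = 8 - (-12) = 20.
So p(s) = det(sI - A) = s^2 + 9s + 20.
Factor s^2 + 9s + 20: two numbers with sum -9 and product 20 are -4 and -5, so s^2 + 9s + 20 = (s + 4)(s + 5).
Hence p(s) = (s + 4) (s + 5), with roots -5, -4.
The eigenvalues -5, -4 are distinct and real, so A is diagonalisable and x(t) = e^{At} x(0) = V diag(e^{λ_i t}) V^{-1} x(0), where the columns of V are the eigenvectors.
λ = -5: A - (-5)I = [[-3, 3], [-4, 4]]. Row 1 gives (-3)·v1 + 3·v2 = 0, so take v_1 = [-1, -1]^T.
λ = -4: A - (-4)I = [[-4, 3], [-4, 3]]. Row 1 gives (-4)·v1 + 3·v2 = 0, so take v_2 = [3, 4]^T.
V = [v_1 v_2] = [[-1, 3], [-1, 4]] has det V = -1, so V^{-1} = adj(V)/det V = [[-4, 3], [-1, 1]].
Modal coordinates z(0) = V^{-1} x(0): (-4)·0 + 3·2 = 6; (-1)·0 + 1·2 = 2; so z(0) = [6, 2]^T.
x_1(t) = Σ_i (v_i)_1 · z_i(0) · e^{λ_i t} (row 1 of V times the modal terms).
x_1(1.2) = (-1)·6·e^{-5·1.2} + 3·2·e^{-4·1.2} = (-6)·0.002479 + 6·0.008230 = 0.0345.

0.0345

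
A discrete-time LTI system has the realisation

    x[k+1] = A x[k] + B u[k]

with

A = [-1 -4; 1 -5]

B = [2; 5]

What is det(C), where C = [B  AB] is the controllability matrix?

64

AB = [[-22], [-23]]
Controllability matrix C = [B  AB] = [[2, -22], [5, -23]]
det(C) = 2·(-23) - (-22)·5 = -46 - (-110) = 64
Since det(C) ≠ 0, rank(C) = 2 and the system is completely controllable.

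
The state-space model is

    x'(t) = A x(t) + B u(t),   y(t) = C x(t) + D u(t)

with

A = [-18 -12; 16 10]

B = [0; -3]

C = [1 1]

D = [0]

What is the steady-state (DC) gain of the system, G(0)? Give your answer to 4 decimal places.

G(0) = C(-A)^{-1}B + D = -C A^{-1} B + D.
det A = 12, so A^{-1} = (1/12)·adj(A) = [[5/6, 1], [-4/3, -3/2]]
A^{-1} B = [-3, 9/2]^T
C A^{-1} B = 3/2
G(0) = D - C A^{-1} B = 0 - (3/2) = -3/2 ≈ -1.5000

-1.5000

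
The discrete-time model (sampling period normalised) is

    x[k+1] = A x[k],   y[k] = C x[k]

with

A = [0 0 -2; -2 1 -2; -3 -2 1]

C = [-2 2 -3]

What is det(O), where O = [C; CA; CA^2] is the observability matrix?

334

CA = [[5, 8, -3]]
CA^2 = [[-7, 14, -29]]
Observability matrix O = [C; CA; CA^2] = [[-2, 2, -3], [5, 8, -3], [-7, 14, -29]]
Expanding along the first row, det(O) = (-2)·(8·(-29) - (-3)·14) - 2·(5·(-29) - (-3)·(-7)) + (-3)·(5·14 - 8·(-7)) = (-2)·(-190) - 2·(-166) + (-3)·126 = 334
Since det(O) ≠ 0, rank(O) = 3 and the system is completely observable.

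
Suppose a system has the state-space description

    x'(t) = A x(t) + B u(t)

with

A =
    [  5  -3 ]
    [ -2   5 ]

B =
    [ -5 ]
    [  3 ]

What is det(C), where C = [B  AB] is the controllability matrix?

-23

AB = [[-34], [25]]
Controllability matrix C = [B  AB] = [[-5, -34], [3, 25]]
det(C) = (-5)·25 - (-34)·3 = -125 - (-102) = -23
Since det(C) ≠ 0, rank(C) = 2 and the system is completely controllable.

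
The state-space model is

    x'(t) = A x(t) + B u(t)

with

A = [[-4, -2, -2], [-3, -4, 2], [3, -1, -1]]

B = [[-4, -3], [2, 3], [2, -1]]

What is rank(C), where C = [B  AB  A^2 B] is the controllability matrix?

AB = [[8, 8], [8, -5], [-16, -11]]
A^2B = [[-16, 0], [-88, -26], [32, 40]]
Controllability matrix C = [B  AB  A^2B] = [[-4, -3, 8, 8, -16, 0], [2, 3, 8, -5, -88, -26], [2, -1, -16, -11, 32, 40]]
Take the 3×3 submatrix of C formed by columns 1, 2, 3: [[-4, -3, 8], [2, 3, 8], [2, -1, -16]]. Its determinant is (-4)·(3·(-16) - 8·(-1)) - (-3)·(2·(-16) - 8·2) + 8·(2·(-1) - 3·2) = (-4)·(-40) - (-3)·(-48) + 8·(-8) = -48 ≠ 0.
So rank(C) ≥ 3; since C has 3 rows, rank(C) = 3.
rank(C) = 3 = n, so the pair (A, B) is completely controllable.

3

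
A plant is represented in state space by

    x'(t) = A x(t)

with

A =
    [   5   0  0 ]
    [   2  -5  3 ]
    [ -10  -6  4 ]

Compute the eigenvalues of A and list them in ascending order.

det(sI - A) = s^3 - (tr A)s^2 + (M11 + M22 + M33)s - det A, where Mii is the 2×2 principal minor of A obtained by deleting row i and column i.
tr A = 5 + (-5) + 4 = 4; M11 = (-5)·4 - 3·(-6) = -20 - (-18) = -2; M22 = 5·4 - 0·(-10) = 20 - 0 = 20; M33 = 5·(-5) - 0·2 = -25 - 0 = -25; sum of minors = -7.
det A = 5·((-5)·4 - 3·(-6)) - 0·(2·4 - 3·(-10)) + 0·(2·(-6) - (-5)·(-10)) = 5·(-2) - 0·38 + 0·(-62) = -10.
So p(s) = det(sI - A) = s^3 - 4s^2 - 7s + 10.
Rational-root test: any integer root divides 10. Testing small divisors, s = 1 works: p(1) = 1 + (-4) + (-7) + 10 = 0, so (s - 1) is a factor.
Dividing, p(s) = (s - 1)(s^2 - 3s - 10).
Factor s^2 - 3s - 10: two numbers with sum 3 and product -10 are 5 and -2, so s^2 - 3s - 10 = (s - 5)(s + 2).
Hence p(s) = (s - 5) (s - 1) (s + 2), with roots -2, 1, 5.
At least one eigenvalue has non-negative real part, so the system is not asymptotically stable.

-2, 1, 5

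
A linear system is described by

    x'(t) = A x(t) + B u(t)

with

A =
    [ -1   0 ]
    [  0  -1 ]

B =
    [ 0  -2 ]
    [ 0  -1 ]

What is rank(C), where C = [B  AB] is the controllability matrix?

1

AB = [[0, 2], [0, 1]]
Controllability matrix C = [B  AB] = [[0, -2, 0, 2], [0, -1, 0, 1]]
Every column of C is a scalar multiple of column 2 = [-2, -1] (multipliers 0, 1, 0, -1), so the columns span a one-dimensional space.
C ≠ 0, hence rank(C) = 1.
rank(C) = 1 < n = 2, so the pair (A, B) is not completely controllable.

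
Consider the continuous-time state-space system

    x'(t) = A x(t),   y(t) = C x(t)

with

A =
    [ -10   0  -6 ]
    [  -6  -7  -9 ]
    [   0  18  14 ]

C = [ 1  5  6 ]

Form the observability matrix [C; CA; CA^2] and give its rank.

2

CA = [[-40, 73, 33]]
CA^2 = [[-38, 83, 45]]
Observability matrix O = [C; CA; CA^2] = [[1, 5, 6], [-40, 73, 33], [-38, 83, 45]]
The columns c1, c2, c3 of O are linearly dependent: -c1 - c2 + c3 = 0 (check each entry), so rank(O) ≤ 2.
The 2×2 minor from rows 1, 2, columns 1, 2 is 1·73 - 5·(-40) = 73 - (-200) = 273 ≠ 0, so rank(O) = 2.
rank(O) = 2 < n = 3, so the pair (A, C) is not completely observable.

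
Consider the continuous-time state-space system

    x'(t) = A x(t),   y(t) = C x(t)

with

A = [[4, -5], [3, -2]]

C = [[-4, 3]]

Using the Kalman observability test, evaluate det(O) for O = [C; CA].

-35

CA = [[-7, 14]]
Observability matrix O = [C; CA] = [[-4, 3], [-7, 14]]
det(O) = (-4)·14 - 3·(-7) = -56 - (-21) = -35
Since det(O) ≠ 0, rank(O) = 2 and the system is completely observable.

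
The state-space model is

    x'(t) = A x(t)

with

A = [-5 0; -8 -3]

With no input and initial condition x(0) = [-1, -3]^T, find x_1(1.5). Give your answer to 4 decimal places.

det(sI - A) = s^2 - (tr A)s + det A, with tr A = (-5) + (-3) = -8 and det A = (-5)·(-3) - 0·(-8) = 15 - 0 = 15.
So p(s) = det(sI - A) = s^2 + 8s + 15.
Factor s^2 + 8s + 15: two numbers with sum -8 and product 15 are -3 and -5, so s^2 + 8s + 15 = (s + 3)(s + 5).
Hence p(s) = (s + 3) (s + 5), with roots -5, -3.
The eigenvalues -5, -3 are distinct and real, so A is diagonalisable and x(t) = e^{At} x(0) = V diag(e^{λ_i t}) V^{-1} x(0), where the columns of V are the eigenvectors.
λ = -5: A - (-5)I = [[0, 0], [-8, 2]]. Row 2 gives (-8)·v1 + 2·v2 = 0, so take v_1 = [-1, -4]^T.
λ = -3: A - (-3)I = [[-2, 0], [-8, 0]]. Row 1 gives (-2)·v1 + 0·v2 = 0, so take v_2 = [0, -1]^T.
V = [v_1 v_2] = [[-1, 0], [-4, -1]] has det V = 1, so V^{-1} = adj(V)/det V = [[-1, 0], [4, -1]].
Modal coordinates z(0) = V^{-1} x(0): (-1)·(-1) + 0·(-3) = 1; 4·(-1) + (-1)·(-3) = -1; so z(0) = [1, -1]^T.
x_1(t) = Σ_i (v_i)_1 · z_i(0) · e^{λ_i t} (row 1 of V times the modal terms).
x_1(1.5) = (-1)·1·e^{-5·1.5} + 0·(-1)·e^{-3·1.5} = (-1)·0.000553 + 0·0.011109 = -0.0006.

-0.0006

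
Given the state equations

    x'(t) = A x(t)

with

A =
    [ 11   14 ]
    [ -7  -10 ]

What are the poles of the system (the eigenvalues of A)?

det(sI - A) = s^2 - (tr A)s + det A, with tr A = 11 + (-10) = 1 and det A = 11·(-10) - 14·(-7) = -110 - (-98) = -12.
So p(s) = det(sI - A) = s^2 - s - 12.
Factor s^2 - s - 12: two numbers with sum 1 and product -12 are 4 and -3, so s^2 - s - 12 = (s - 4)(s + 3).
Hence p(s) = (s - 4) (s + 3), with roots -3, 4.
At least one eigenvalue has non-negative real part, so the system is not asymptotically stable.

-3, 4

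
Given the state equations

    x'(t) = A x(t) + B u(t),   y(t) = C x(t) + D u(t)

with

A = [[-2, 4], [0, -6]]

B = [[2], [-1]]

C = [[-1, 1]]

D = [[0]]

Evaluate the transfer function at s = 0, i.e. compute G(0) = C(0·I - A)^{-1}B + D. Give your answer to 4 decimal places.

-0.8333

G(0) = C(-A)^{-1}B + D = -C A^{-1} B + D.
det A = 12, so A^{-1} = (1/12)·adj(A) = [[-1/2, -1/3], [0, -1/6]]
A^{-1} B = [-2/3, 1/6]^T
C A^{-1} B = 5/6
G(0) = D - C A^{-1} B = 0 - (5/6) = -5/6 ≈ -0.8333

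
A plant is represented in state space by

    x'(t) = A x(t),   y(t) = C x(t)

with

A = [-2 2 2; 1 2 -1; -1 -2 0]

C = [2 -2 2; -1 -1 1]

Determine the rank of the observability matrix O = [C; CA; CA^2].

CA = [[-8, -4, 6], [0, -6, -1]]
CA^2 = [[6, -36, -12], [-5, -10, 6]]
Observability matrix O = [C; CA; CA^2] = [[2, -2, 2], [-1, -1, 1], [-8, -4, 6], [0, -6, -1], [6, -36, -12], [-5, -10, 6]]
Take the 3×3 submatrix of O formed by rows 1, 2, 3: [[2, -2, 2], [-1, -1, 1], [-8, -4, 6]]. Its determinant is 2·((-1)·6 - 1·(-4)) - (-2)·((-1)·6 - 1·(-8)) + 2·((-1)·(-4) - (-1)·(-8)) = 2·(-2) - (-2)·2 + 2·(-4) = -8 ≠ 0.
So rank(O) ≥ 3; since O has 3 columns, rank(O) = 3.
rank(O) = 3 = n, so the pair (A, C) is completely observable.

3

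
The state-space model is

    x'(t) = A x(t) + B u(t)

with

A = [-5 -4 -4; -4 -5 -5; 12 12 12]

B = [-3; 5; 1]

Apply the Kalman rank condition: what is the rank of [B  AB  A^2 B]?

AB = [[-9], [-18], [36]]
A^2B = [[-27], [-54], [108]]
Controllability matrix C = [B  AB  A^2B] = [[-3, -9, -27], [5, -18, -54], [1, 36, 108]]
The rows r1, r2, r3 of C are linearly dependent: 2·r1 + r2 + r3 = 0 (check each entry), so rank(C) ≤ 2.
The 2×2 minor from rows 1, 2, columns 1, 2 is (-3)·(-18) - (-9)·5 = 54 - (-45) = 99 ≠ 0, so rank(C) = 2.
rank(C) = 2 < n = 3, so the pair (A, B) is not completely controllable.

2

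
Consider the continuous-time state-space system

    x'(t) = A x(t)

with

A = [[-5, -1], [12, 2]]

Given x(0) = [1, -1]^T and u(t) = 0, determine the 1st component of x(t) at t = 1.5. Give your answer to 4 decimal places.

det(sI - A) = s^2 - (tr A)s + det A, with tr A = (-5) + 2 = -3 and det A = (-5)·2 - (-1)·12 = -10 - (-12) = 2.
So p(s) = det(sI - A) = s^2 + 3s + 2.
Factor s^2 + 3s + 2: two numbers with sum -3 and product 2 are -1 and -2, so s^2 + 3s + 2 = (s + 1)(s + 2).
Hence p(s) = (s + 1) (s + 2), with roots -2, -1.
The eigenvalues -2, -1 are distinct and real, so A is diagonalisable and x(t) = e^{At} x(0) = V diag(e^{λ_i t}) V^{-1} x(0), where the columns of V are the eigenvectors.
λ = -2: A - (-2)I = [[-3, -1], [12, 4]]. Row 1 gives (-3)·v1 + (-1)·v2 = 0, so take v_1 = [1, -3]^T.
λ = -1: A - (-1)I = [[-4, -1], [12, 3]]. Row 1 gives (-4)·v1 + (-1)·v2 = 0, so take v_2 = [-1, 4]^T.
V = [v_1 v_2] = [[1, -1], [-3, 4]] has det V = 1, so V^{-1} = adj(V)/det V = [[4, 1], [3, 1]].
Modal coordinates z(0) = V^{-1} x(0): 4·1 + 1·(-1) = 3; 3·1 + 1·(-1) = 2; so z(0) = [3, 2]^T.
x_1(t) = Σ_i (v_i)_1 · z_i(0) · e^{λ_i t} (row 1 of V times the modal terms).
x_1(1.5) = 1·3·e^{-2·1.5} + (-1)·2·e^{-1·1.5} = 3·0.049787 + (-2)·0.223130 = -0.2969.

-0.2969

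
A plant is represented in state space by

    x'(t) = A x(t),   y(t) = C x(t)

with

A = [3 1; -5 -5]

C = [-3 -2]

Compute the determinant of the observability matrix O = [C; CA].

CA = [[1, 7]]
Observability matrix O = [C; CA] = [[-3, -2], [1, 7]]
det(O) = (-3)·7 - (-2)·1 = -21 - (-2) = -19
Since det(O) ≠ 0, rank(O) = 2 and the system is completely observable.

-19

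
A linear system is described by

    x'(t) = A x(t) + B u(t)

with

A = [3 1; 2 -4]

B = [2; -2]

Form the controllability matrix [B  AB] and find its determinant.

AB = [[4], [12]]
Controllability matrix C = [B  AB] = [[2, 4], [-2, 12]]
det(C) = 2·12 - 4·(-2) = 24 - (-8) = 32
Since det(C) ≠ 0, rank(C) = 2 and the system is completely controllable.

32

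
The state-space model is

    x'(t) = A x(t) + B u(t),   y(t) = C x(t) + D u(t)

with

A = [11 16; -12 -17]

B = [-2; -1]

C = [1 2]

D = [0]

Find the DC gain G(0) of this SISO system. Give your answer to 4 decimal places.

4.0000

G(0) = C(-A)^{-1}B + D = -C A^{-1} B + D.
det A = 5, so A^{-1} = (1/5)·adj(A) = [[-17/5, -16/5], [12/5, 11/5]]
A^{-1} B = [10, -7]^T
C A^{-1} B = -4
G(0) = D - C A^{-1} B = 0 - (-4) = 4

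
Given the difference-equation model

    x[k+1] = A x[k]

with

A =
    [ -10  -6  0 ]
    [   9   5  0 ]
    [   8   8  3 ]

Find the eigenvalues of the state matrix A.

det(zI - A) = z^3 - (tr A)z^2 + (M11 + M22 + M33)z - det A, where Mii is the 2×2 principal minor of A obtained by deleting row i and column i.
tr A = (-10) + 5 + 3 = -2; M11 = 5·3 - 0·8 = 15 - 0 = 15; M22 = (-10)·3 - 0·8 = -30 - 0 = -30; M33 = (-10)·5 - (-6)·9 = -50 - (-54) = 4; sum of minors = -11.
det A = (-10)·(5·3 - 0·8) - (-6)·(9·3 - 0·8) + 0·(9·8 - 5·8) = (-10)·15 - (-6)·27 + 0·32 = 12.
So p(z) = det(zI - A) = z^3 + 2z^2 - 11z - 12.
Rational-root test: any integer root divides -12. Testing small divisors, z = -1 works: p(-1) = -1 + 2 + 11 + (-12) = 0, so (z + 1) is a factor.
Dividing, p(z) = (z + 1)(z^2 + z - 12).
Factor z^2 + z - 12: two numbers with sum -1 and product -12 are 3 and -4, so z^2 + z - 12 = (z - 3)(z + 4).
Hence p(z) = (z - 3) (z + 1) (z + 4), with roots -4, -1, 3.

-4, -1, 3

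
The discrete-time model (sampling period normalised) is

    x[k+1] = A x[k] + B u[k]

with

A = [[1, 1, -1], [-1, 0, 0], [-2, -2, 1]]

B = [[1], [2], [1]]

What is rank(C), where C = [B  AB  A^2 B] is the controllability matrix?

AB = [[2], [-1], [-5]]
A^2B = [[6], [-2], [-7]]
Controllability matrix C = [B  AB  A^2B] = [[1, 2, 6], [2, -1, -2], [1, -5, -7]]
det(C) = 1·((-1)·(-7) - (-2)·(-5)) - 2·(2·(-7) - (-2)·1) + 6·(2·(-5) - (-1)·1) = 1·(-3) - 2·(-12) + 6·(-9) = -33 ≠ 0, so rank(C) = 3.
rank(C) = 3 = n, so the pair (A, B) is completely controllable.

3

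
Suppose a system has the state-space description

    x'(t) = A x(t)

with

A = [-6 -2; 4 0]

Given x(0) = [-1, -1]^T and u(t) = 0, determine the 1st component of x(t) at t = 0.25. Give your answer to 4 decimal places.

det(sI - A) = s^2 - (tr A)s + det A, with tr A = (-6) + 0 = -6 and det A = (-6)·0 - (-2)·4 = 0 - (-8) = 8.
So p(s) = det(sI - A) = s^2 + 6s + 8.
Factor s^2 + 6s + 8: two numbers with sum -6 and product 8 are -2 and -4, so s^2 + 6s + 8 = (s + 2)(s + 4).
Hence p(s) = (s + 2) (s + 4), with roots -4, -2.
The eigenvalues -4, -2 are distinct and real, so A is diagonalisable and x(t) = e^{At} x(0) = V diag(e^{λ_i t}) V^{-1} x(0), where the columns of V are the eigenvectors.
λ = -4: A - (-4)I = [[-2, -2], [4, 4]]. Row 1 gives (-2)·v1 + (-2)·v2 = 0, so take v_1 = [-1, 1]^T.
λ = -2: A - (-2)I = [[-4, -2], [4, 2]]. Row 1 gives (-4)·v1 + (-2)·v2 = 0, so take v_2 = [-1, 2]^T.
V = [v_1 v_2] = [[-1, -1], [1, 2]] has det V = -1, so V^{-1} = adj(V)/det V = [[-2, -1], [1, 1]].
Modal coordinates z(0) = V^{-1} x(0): (-2)·(-1) + (-1)·(-1) = 3; 1·(-1) + 1·(-1) = -2; so z(0) = [3, -2]^T.
x_1(t) = Σ_i (v_i)_1 · z_i(0) · e^{λ_i t} (row 1 of V times the modal terms).
x_1(0.25) = (-1)·3·e^{-4·0.25} + (-1)·(-2)·e^{-2·0.25} = (-3)·0.367879 + 2·0.606531 = 0.1094.

0.1094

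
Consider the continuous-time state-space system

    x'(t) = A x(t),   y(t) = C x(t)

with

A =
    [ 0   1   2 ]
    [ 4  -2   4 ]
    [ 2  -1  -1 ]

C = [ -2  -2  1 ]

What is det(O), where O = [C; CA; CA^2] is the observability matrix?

CA = [[-6, 1, -13]]
CA^2 = [[-22, 5, 5]]
Observability matrix O = [C; CA; CA^2] = [[-2, -2, 1], [-6, 1, -13], [-22, 5, 5]]
Expanding along the first row, det(O) = (-2)·(1·5 - (-13)·5) - (-2)·((-6)·5 - (-13)·(-22)) + 1·((-6)·5 - 1·(-22)) = (-2)·70 - (-2)·(-316) + 1·(-8) = -780
Since det(O) ≠ 0, rank(O) = 3 and the system is completely observable.

-780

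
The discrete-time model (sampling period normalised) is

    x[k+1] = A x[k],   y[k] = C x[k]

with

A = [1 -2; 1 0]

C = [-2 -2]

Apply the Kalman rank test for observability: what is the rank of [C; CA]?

CA = [[-4, 4]]
Observability matrix O = [C; CA] = [[-2, -2], [-4, 4]]
det(O) = (-2)·4 - (-2)·(-4) = -8 - 8 = -16 ≠ 0, so rank(O) = 2.
rank(O) = 2 = n, so the pair (A, C) is completely observable.

2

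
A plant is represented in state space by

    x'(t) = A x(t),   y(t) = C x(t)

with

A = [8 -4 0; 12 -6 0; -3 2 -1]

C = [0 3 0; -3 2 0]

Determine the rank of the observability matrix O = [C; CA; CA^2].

2

CA = [[36, -18, 0], [0, 0, 0]]
CA^2 = [[72, -36, 0], [0, 0, 0]]
Observability matrix O = [C; CA; CA^2] = [[0, 3, 0], [-3, 2, 0], [36, -18, 0], [0, 0, 0], [72, -36, 0], [0, 0, 0]]
Column 3 of O is identically zero, so rank(O) ≤ 2.
The 2×2 minor from rows 1, 2, columns 1, 2 is 0·2 - 3·(-3) = 0 - (-9) = 9 ≠ 0, so rank(O) = 2.
rank(O) = 2 < n = 3, so the pair (A, C) is not completely observable.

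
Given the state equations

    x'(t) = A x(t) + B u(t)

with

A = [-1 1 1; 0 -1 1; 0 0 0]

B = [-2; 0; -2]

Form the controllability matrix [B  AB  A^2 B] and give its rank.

3

AB = [[0], [-2], [0]]
A^2B = [[-2], [2], [0]]
Controllability matrix C = [B  AB  A^2B] = [[-2, 0, -2], [0, -2, 2], [-2, 0, 0]]
det(C) = (-2)·((-2)·0 - 2·0) - 0·(0·0 - 2·(-2)) + (-2)·(0·0 - (-2)·(-2)) = (-2)·0 - 0·4 + (-2)·(-4) = 8 ≠ 0, so rank(C) = 3.
rank(C) = 3 = n, so the pair (A, B) is completely controllable.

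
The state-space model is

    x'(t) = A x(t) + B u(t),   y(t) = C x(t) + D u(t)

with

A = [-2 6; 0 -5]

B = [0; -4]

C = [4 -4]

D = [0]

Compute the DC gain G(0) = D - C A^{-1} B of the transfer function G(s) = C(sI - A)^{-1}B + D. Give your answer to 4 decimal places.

-6.4000

G(0) = C(-A)^{-1}B + D = -C A^{-1} B + D.
det A = 10, so A^{-1} = (1/10)·adj(A) = [[-1/2, -3/5], [0, -1/5]]
A^{-1} B = [12/5, 4/5]^T
C A^{-1} B = 32/5
G(0) = D - C A^{-1} B = 0 - (32/5) = -32/5 ≈ -6.4000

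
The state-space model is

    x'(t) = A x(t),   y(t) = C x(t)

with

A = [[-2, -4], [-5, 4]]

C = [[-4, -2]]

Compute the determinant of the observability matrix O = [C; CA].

4

CA = [[18, 8]]
Observability matrix O = [C; CA] = [[-4, -2], [18, 8]]
det(O) = (-4)·8 - (-2)·18 = -32 - (-36) = 4
Since det(O) ≠ 0, rank(O) = 2 and the system is completely observable.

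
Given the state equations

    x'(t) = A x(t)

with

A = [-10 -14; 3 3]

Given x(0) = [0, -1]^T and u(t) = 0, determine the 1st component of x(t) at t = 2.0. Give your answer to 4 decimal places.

0.0300

det(sI - A) = s^2 - (tr A)s + det A, with tr A = (-10) + 3 = -7 and det A = (-10)·3 - (-14)·3 = -30 - (-42) = 12.
So p(s) = det(sI - A) = s^2 + 7s + 12.
Factor s^2 + 7s + 12: two numbers with sum -7 and product 12 are -3 and -4, so s^2 + 7s + 12 = (s + 3)(s + 4).
Hence p(s) = (s + 3) (s + 4), with roots -4, -3.
The eigenvalues -4, -3 are distinct and real, so A is diagonalisable and x(t) = e^{At} x(0) = V diag(e^{λ_i t}) V^{-1} x(0), where the columns of V are the eigenvectors.
λ = -4: A - (-4)I = [[-6, -14], [3, 7]]. Row 1 gives (-6)·v1 + (-14)·v2 = 0, so take v_1 = [-7, 3]^T.
λ = -3: A - (-3)I = [[-7, -14], [3, 6]]. Row 1 gives (-7)·v1 + (-14)·v2 = 0, so take v_2 = [-2, 1]^T.
V = [v_1 v_2] = [[-7, -2], [3, 1]] has det V = -1, so V^{-1} = adj(V)/det V = [[-1, -2], [3, 7]].
Modal coordinates z(0) = V^{-1} x(0): (-1)·0 + (-2)·(-1) = 2; 3·0 + 7·(-1) = -7; so z(0) = [2, -7]^T.
x_1(t) = Σ_i (v_i)_1 · z_i(0) · e^{λ_i t} (row 1 of V times the modal terms).
x_1(2.0) = (-7)·2·e^{-4·2.0} + (-2)·(-7)·e^{-3·2.0} = (-14)·0.000335 + 14·0.002479 = 0.0300.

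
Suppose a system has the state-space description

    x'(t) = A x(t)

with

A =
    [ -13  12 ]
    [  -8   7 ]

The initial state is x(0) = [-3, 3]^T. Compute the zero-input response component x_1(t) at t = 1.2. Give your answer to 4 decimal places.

4.4733

det(sI - A) = s^2 - (tr A)s + det A, with tr A = (-13) + 7 = -6 and det A = (-13)·7 - 12·(-8) = -91 - (-96) = 5.
So p(s) = det(sI - A) = s^2 + 6s + 5.
Factor s^2 + 6s + 5: two numbers with sum -6 and product 5 are -1 and -5, so s^2 + 6s + 5 = (s + 1)(s + 5).
Hence p(s) = (s + 1) (s + 5), with roots -5, -1.
The eigenvalues -5, -1 are distinct and real, so A is diagonalisable and x(t) = e^{At} x(0) = V diag(e^{λ_i t}) V^{-1} x(0), where the columns of V are the eigenvectors.
λ = -5: A - (-5)I = [[-8, 12], [-8, 12]]. Row 1 gives (-8)·v1 + 12·v2 = 0, so take v_1 = [3, 2]^T.
λ = -1: A - (-1)I = [[-12, 12], [-8, 8]]. Row 1 gives (-12)·v1 + 12·v2 = 0, so take v_2 = [1, 1]^T.
V = [v_1 v_2] = [[3, 1], [2, 1]] has det V = 1, so V^{-1} = adj(V)/det V = [[1, -1], [-2, 3]].
Modal coordinates z(0) = V^{-1} x(0): 1·(-3) + (-1)·3 = -6; (-2)·(-3) + 3·3 = 15; so z(0) = [-6, 15]^T.
x_1(t) = Σ_i (v_i)_1 · z_i(0) · e^{λ_i t} (row 1 of V times the modal terms).
x_1(1.2) = 3·(-6)·e^{-5·1.2} + 1·15·e^{-1·1.2} = (-18)·0.002479 + 15·0.301194 = 4.4733.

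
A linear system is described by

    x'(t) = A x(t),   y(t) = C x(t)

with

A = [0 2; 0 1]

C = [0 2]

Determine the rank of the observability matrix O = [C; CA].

CA = [[0, 2]]
Observability matrix O = [C; CA] = [[0, 2], [0, 2]]
Every row of O is a scalar multiple of row 1 = [0, 2] (multipliers 1, 1), so the rows span a one-dimensional space.
O ≠ 0, hence rank(O) = 1.
rank(O) = 1 < n = 2, so the pair (A, C) is not completely observable.

1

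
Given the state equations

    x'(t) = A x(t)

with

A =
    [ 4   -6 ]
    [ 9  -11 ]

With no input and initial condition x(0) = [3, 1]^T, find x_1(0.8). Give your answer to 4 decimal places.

1.3400

det(sI - A) = s^2 - (tr A)s + det A, with tr A = 4 + (-11) = -7 and det A = 4·(-11) - (-6)·9 = -44 - (-54) = 10.
So p(s) = det(sI - A) = s^2 + 7s + 10.
Factor s^2 + 7s + 10: two numbers with sum -7 and product 10 are -2 and -5, so s^2 + 7s + 10 = (s + 2)(s + 5).
Hence p(s) = (s + 2) (s + 5), with roots -5, -2.
The eigenvalues -5, -2 are distinct and real, so A is diagonalisable and x(t) = e^{At} x(0) = V diag(e^{λ_i t}) V^{-1} x(0), where the columns of V are the eigenvectors.
λ = -5: A - (-5)I = [[9, -6], [9, -6]]. Row 1 gives 9·v1 + (-6)·v2 = 0, so take v_1 = [2, 3]^T.
λ = -2: A - (-2)I = [[6, -6], [9, -9]]. Row 1 gives 6·v1 + (-6)·v2 = 0, so take v_2 = [1, 1]^T.
V = [v_1 v_2] = [[2, 1], [3, 1]] has det V = -1, so V^{-1} = adj(V)/det V = [[-1, 1], [3, -2]].
Modal coordinates z(0) = V^{-1} x(0): (-1)·3 + 1·1 = -2; 3·3 + (-2)·1 = 7; so z(0) = [-2, 7]^T.
x_1(t) = Σ_i (v_i)_1 · z_i(0) · e^{λ_i t} (row 1 of V times the modal terms).
x_1(0.8) = 2·(-2)·e^{-5·0.8} + 1·7·e^{-2·0.8} = (-4)·0.018316 + 7·0.201897 = 1.3400.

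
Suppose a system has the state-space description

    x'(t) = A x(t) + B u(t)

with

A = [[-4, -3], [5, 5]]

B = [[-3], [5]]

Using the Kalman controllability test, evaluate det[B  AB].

-15

AB = [[-3], [10]]
Controllability matrix C = [B  AB] = [[-3, -3], [5, 10]]
det(C) = (-3)·10 - (-3)·5 = -30 - (-15) = -15
Since det(C) ≠ 0, rank(C) = 2 and the system is completely controllable.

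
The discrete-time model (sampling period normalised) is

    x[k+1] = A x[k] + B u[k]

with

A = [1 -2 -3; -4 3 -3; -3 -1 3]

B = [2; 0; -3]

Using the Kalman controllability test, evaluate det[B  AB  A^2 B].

AB = [[11], [1], [-15]]
A^2B = [[54], [4], [-79]]
Controllability matrix C = [B  AB  A^2B] = [[2, 11, 54], [0, 1, 4], [-3, -15, -79]]
Expanding along the first row, det(C) = 2·(1·(-79) - 4·(-15)) - 11·(0·(-79) - 4·(-3)) + 54·(0·(-15) - 1·(-3)) = 2·(-19) - 11·12 + 54·3 = -8
Since det(C) ≠ 0, rank(C) = 3 and the system is completely controllable.

-8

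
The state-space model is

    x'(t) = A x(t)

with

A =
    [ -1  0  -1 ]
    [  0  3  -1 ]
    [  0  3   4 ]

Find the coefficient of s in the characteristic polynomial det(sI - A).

8

Expand det(sI - A) for the 3×3 matrix.
p(s) = s^3 - 6s^2 + 8s + 15.
(Check: constant term = det(-A) = (-1)^3 det A = 15; coefficient of s^2 = -tr A = -6.)
The coefficient of s is 8.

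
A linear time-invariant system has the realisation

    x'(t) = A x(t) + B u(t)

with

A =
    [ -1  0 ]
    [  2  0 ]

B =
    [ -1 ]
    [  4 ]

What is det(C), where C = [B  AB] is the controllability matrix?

AB = [[1], [-2]]
Controllability matrix C = [B  AB] = [[-1, 1], [4, -2]]
det(C) = (-1)·(-2) - 1·4 = 2 - 4 = -2
Since det(C) ≠ 0, rank(C) = 2 and the system is completely controllable.

-2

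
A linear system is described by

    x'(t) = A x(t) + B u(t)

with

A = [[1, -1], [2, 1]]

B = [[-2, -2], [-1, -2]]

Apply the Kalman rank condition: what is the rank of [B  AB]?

2

AB = [[-1, 0], [-5, -6]]
Controllability matrix C = [B  AB] = [[-2, -2, -1, 0], [-1, -2, -5, -6]]
Take the 2×2 submatrix of C formed by columns 1, 2: [[-2, -2], [-1, -2]]. Its determinant is (-2)·(-2) - (-2)·(-1) = 4 - 2 = 2 ≠ 0.
So rank(C) ≥ 2; since C has 2 rows, rank(C) = 2.
rank(C) = 2 = n, so the pair (A, B) is completely controllable.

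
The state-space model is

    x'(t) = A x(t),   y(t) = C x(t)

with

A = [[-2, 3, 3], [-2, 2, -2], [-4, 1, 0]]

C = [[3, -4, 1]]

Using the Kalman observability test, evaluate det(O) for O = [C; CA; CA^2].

CA = [[-2, 2, 17]]
CA^2 = [[-68, 15, -10]]
Observability matrix O = [C; CA; CA^2] = [[3, -4, 1], [-2, 2, 17], [-68, 15, -10]]
Expanding along the first row, det(O) = 3·(2·(-10) - 17·15) - (-4)·((-2)·(-10) - 17·(-68)) + 1·((-2)·15 - 2·(-68)) = 3·(-275) - (-4)·1176 + 1·106 = 3985
Since det(O) ≠ 0, rank(O) = 3 and the system is completely observable.

3985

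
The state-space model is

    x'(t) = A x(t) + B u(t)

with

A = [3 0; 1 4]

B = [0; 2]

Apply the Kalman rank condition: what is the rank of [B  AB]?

AB = [[0], [8]]
Controllability matrix C = [B  AB] = [[0, 0], [2, 8]]
Every column of C is a scalar multiple of column 1 = [0, 2] (multipliers 1, 4), so the columns span a one-dimensional space.
C ≠ 0, hence rank(C) = 1.
rank(C) = 1 < n = 2, so the pair (A, B) is not completely controllable.

1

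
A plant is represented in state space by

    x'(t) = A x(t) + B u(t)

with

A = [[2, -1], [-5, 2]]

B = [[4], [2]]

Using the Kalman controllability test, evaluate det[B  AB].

-76

AB = [[6], [-16]]
Controllability matrix C = [B  AB] = [[4, 6], [2, -16]]
det(C) = 4·(-16) - 6·2 = -64 - 12 = -76
Since det(C) ≠ 0, rank(C) = 2 and the system is completely controllable.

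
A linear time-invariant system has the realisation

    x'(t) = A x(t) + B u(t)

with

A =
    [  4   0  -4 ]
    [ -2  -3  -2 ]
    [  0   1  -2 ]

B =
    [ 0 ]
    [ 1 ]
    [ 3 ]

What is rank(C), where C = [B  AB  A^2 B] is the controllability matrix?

3

AB = [[-12], [-9], [-5]]
A^2B = [[-28], [61], [1]]
Controllability matrix C = [B  AB  A^2B] = [[0, -12, -28], [1, -9, 61], [3, -5, 1]]
det(C) = 0·((-9)·1 - 61·(-5)) - (-12)·(1·1 - 61·3) + (-28)·(1·(-5) - (-9)·3) = 0·296 - (-12)·(-182) + (-28)·22 = -2800 ≠ 0, so rank(C) = 3.
rank(C) = 3 = n, so the pair (A, B) is completely controllable.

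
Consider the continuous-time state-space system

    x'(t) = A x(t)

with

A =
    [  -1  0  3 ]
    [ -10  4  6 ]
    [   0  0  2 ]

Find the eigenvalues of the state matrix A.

det(sI - A) = s^3 - (tr A)s^2 + (M11 + M22 + M33)s - det A, where Mii is the 2×2 principal minor of A obtained by deleting row i and column i.
tr A = (-1) + 4 + 2 = 5; M11 = 4·2 - 6·0 = 8 - 0 = 8; M22 = (-1)·2 - 3·0 = -2 - 0 = -2; M33 = (-1)·4 - 0·(-10) = -4 - 0 = -4; sum of minors = 2.
det A = (-1)·(4·2 - 6·0) - 0·((-10)·2 - 6·0) + 3·((-10)·0 - 4·0) = (-1)·8 - 0·(-20) + 3·0 = -8.
So p(s) = det(sI - A) = s^3 - 5s^2 + 2s + 8.
Rational-root test: any integer root divides 8. Testing small divisors, s = -1 works: p(-1) = -1 + (-5) + (-2) + 8 = 0, so (s + 1) is a factor.
Dividing, p(s) = (s + 1)(s^2 - 6s + 8).
Factor s^2 - 6s + 8: two numbers with sum 6 and product 8 are 4 and 2, so s^2 - 6s + 8 = (s - 4)(s - 2).
Hence p(s) = (s - 4) (s - 2) (s + 1), with roots -1, 2, 4.
At least one eigenvalue has non-negative real part, so the system is not asymptotically stable.

-1, 2, 4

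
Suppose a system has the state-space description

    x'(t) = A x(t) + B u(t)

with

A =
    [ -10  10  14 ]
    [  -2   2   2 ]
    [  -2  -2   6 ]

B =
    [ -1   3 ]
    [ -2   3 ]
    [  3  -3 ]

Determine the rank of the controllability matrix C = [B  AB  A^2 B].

AB = [[32, -42], [4, -6], [24, -30]]
A^2B = [[56, -60], [-8, 12], [72, -84]]
Controllability matrix C = [B  AB  A^2B] = [[-1, 3, 32, -42, 56, -60], [-2, 3, 4, -6, -8, 12], [3, -3, 24, -30, 72, -84]]
The rows r1, r2, r3 of C are linearly dependent: -r1 + 2·r2 + r3 = 0 (check each entry), so rank(C) ≤ 2.
The 2×2 minor from rows 1, 2, columns 1, 2 is (-1)·3 - 3·(-2) = -3 - (-6) = 3 ≠ 0, so rank(C) = 2.
rank(C) = 2 < n = 3, so the pair (A, B) is not completely controllable.

2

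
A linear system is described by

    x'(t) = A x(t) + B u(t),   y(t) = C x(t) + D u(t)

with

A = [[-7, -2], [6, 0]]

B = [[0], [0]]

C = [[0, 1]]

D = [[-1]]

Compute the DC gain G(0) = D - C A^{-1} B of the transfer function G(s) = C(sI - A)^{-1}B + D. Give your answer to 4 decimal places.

G(0) = C(-A)^{-1}B + D = -C A^{-1} B + D.
det A = 12, so A^{-1} = (1/12)·adj(A) = [[0, 1/6], [-1/2, -7/12]]
A^{-1} B = [0, 0]^T
C A^{-1} B = 0
G(0) = D - C A^{-1} B = -1 - (0) = -1

-1.0000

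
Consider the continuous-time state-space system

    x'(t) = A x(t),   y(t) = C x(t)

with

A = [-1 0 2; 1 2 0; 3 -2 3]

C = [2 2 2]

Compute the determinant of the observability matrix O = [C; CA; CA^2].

CA = [[6, 0, 10]]
CA^2 = [[24, -20, 42]]
Observability matrix O = [C; CA; CA^2] = [[2, 2, 2], [6, 0, 10], [24, -20, 42]]
Expanding along the first row, det(O) = 2·(0·42 - 10·(-20)) - 2·(6·42 - 10·24) + 2·(6·(-20) - 0·24) = 2·200 - 2·12 + 2·(-120) = 136
Since det(O) ≠ 0, rank(O) = 3 and the system is completely observable.

136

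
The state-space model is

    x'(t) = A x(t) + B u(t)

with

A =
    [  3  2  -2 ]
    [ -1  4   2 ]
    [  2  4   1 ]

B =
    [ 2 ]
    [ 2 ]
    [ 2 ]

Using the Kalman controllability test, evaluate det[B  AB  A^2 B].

AB = [[6], [10], [14]]
A^2B = [[10], [62], [66]]
Controllability matrix C = [B  AB  A^2B] = [[2, 6, 10], [2, 10, 62], [2, 14, 66]]
Expanding along the first row, det(C) = 2·(10·66 - 62·14) - 6·(2·66 - 62·2) + 10·(2·14 - 10·2) = 2·(-208) - 6·8 + 10·8 = -384
Since det(C) ≠ 0, rank(C) = 3 and the system is completely controllable.

-384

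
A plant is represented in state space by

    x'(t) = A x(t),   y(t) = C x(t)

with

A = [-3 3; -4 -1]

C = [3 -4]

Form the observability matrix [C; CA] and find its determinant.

CA = [[7, 13]]
Observability matrix O = [C; CA] = [[3, -4], [7, 13]]
det(O) = 3·13 - (-4)·7 = 39 - (-28) = 67
Since det(O) ≠ 0, rank(O) = 2 and the system is completely observable.

67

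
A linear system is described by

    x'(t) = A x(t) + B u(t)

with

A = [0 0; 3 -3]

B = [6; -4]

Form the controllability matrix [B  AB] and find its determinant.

180

AB = [[0], [30]]
Controllability matrix C = [B  AB] = [[6, 0], [-4, 30]]
det(C) = 6·30 - 0·(-4) = 180 - 0 = 180
Since det(C) ≠ 0, rank(C) = 2 and the system is completely controllable.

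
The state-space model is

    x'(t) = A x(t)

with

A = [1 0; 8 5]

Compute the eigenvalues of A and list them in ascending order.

det(sI - A) = s^2 - (tr A)s + det A, with tr A = 1 + 5 = 6 and det A = 1·5 - 0·8 = 5 - 0 = 5.
So p(s) = det(sI - A) = s^2 - 6s + 5.
Factor s^2 - 6s + 5: two numbers with sum 6 and product 5 are 5 and 1, so s^2 - 6s + 5 = (s - 5)(s - 1).
Hence p(s) = (s - 5) (s - 1), with roots 1, 5.
At least one eigenvalue has non-negative real part, so the system is not asymptotically stable.

1, 5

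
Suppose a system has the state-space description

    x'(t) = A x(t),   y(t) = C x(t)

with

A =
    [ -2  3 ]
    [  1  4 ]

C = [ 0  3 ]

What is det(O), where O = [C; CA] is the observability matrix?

CA = [[3, 12]]
Observability matrix O = [C; CA] = [[0, 3], [3, 12]]
det(O) = 0·12 - 3·3 = 0 - 9 = -9
Since det(O) ≠ 0, rank(O) = 2 and the system is completely observable.

-9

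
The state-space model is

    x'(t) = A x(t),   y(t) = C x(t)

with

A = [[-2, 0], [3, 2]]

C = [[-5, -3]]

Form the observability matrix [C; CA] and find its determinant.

CA = [[1, -6]]
Observability matrix O = [C; CA] = [[-5, -3], [1, -6]]
det(O) = (-5)·(-6) - (-3)·1 = 30 - (-3) = 33
Since det(O) ≠ 0, rank(O) = 2 and the system is completely observable.

33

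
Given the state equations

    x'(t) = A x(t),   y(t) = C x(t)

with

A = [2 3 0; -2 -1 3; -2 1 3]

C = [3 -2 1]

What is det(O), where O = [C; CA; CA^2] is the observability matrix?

1569

CA = [[8, 12, -3]]
CA^2 = [[-2, 9, 27]]
Observability matrix O = [C; CA; CA^2] = [[3, -2, 1], [8, 12, -3], [-2, 9, 27]]
Expanding along the first row, det(O) = 3·(12·27 - (-3)·9) - (-2)·(8·27 - (-3)·(-2)) + 1·(8·9 - 12·(-2)) = 3·351 - (-2)·210 + 1·96 = 1569
Since det(O) ≠ 0, rank(O) = 3 and the system is completely observable.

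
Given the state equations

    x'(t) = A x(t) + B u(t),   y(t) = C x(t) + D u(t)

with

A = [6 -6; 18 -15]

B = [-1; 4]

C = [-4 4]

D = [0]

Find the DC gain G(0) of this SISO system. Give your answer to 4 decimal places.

G(0) = C(-A)^{-1}B + D = -C A^{-1} B + D.
det A = 18, so A^{-1} = (1/18)·adj(A) = [[-5/6, 1/3], [-1, 1/3]]
A^{-1} B = [13/6, 7/3]^T
C A^{-1} B = 2/3
G(0) = D - C A^{-1} B = 0 - (2/3) = -2/3 ≈ -0.6667

-0.6667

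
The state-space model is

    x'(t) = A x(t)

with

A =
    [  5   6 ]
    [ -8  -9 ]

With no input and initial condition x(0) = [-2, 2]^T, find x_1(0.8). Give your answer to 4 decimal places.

-0.8987

det(sI - A) = s^2 - (tr A)s + det A, with tr A = 5 + (-9) = -4 and det A = 5·(-9) - 6·(-8) = -45 - (-48) = 3.
So p(s) = det(sI - A) = s^2 + 4s + 3.
Factor s^2 + 4s + 3: two numbers with sum -4 and product 3 are -1 and -3, so s^2 + 4s + 3 = (s + 1)(s + 3).
Hence p(s) = (s + 1) (s + 3), with roots -3, -1.
The eigenvalues -3, -1 are distinct and real, so A is diagonalisable and x(t) = e^{At} x(0) = V diag(e^{λ_i t}) V^{-1} x(0), where the columns of V are the eigenvectors.
λ = -3: A - (-3)I = [[8, 6], [-8, -6]]. Row 1 gives 8·v1 + 6·v2 = 0, so take v_1 = [-3, 4]^T.
λ = -1: A - (-1)I = [[6, 6], [-8, -8]]. Row 1 gives 6·v1 + 6·v2 = 0, so take v_2 = [1, -1]^T.
V = [v_1 v_2] = [[-3, 1], [4, -1]] has det V = -1, so V^{-1} = adj(V)/det V = [[1, 1], [4, 3]].
Modal coordinates z(0) = V^{-1} x(0): 1·(-2) + 1·2 = 0; 4·(-2) + 3·2 = -2; so z(0) = [0, -2]^T.
x_1(t) = Σ_i (v_i)_1 · z_i(0) · e^{λ_i t} (row 1 of V times the modal terms).
x_1(0.8) = (-3)·0·e^{-3·0.8} + 1·(-2)·e^{-1·0.8} = 0·0.090718 + (-2)·0.449329 = -0.8987.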